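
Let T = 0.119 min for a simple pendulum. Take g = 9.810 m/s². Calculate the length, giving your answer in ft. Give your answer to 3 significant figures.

Rearranging T = 2π√(L/g) for L: L = g·(T/2π)².
T = 0.119 min = 7.140 s; g = 9.810 m/s².
L = 12.67 m
12.67 m × (1 ft / 0.3048 m) = 41.56 ft

41.6 ft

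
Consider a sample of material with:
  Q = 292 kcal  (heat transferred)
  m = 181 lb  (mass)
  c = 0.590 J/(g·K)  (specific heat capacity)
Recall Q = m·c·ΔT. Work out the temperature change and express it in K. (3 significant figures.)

Solving Q = m·c·ΔT for ΔT: ΔT = Q/(m·c).
Q = 292 kcal = 1.222×10^6 J; m = 181 lb = 82.10 kg; c = 0.590 J/(g·K) = 590.0 J/(kg·K).
ΔT = 25.22 K

25.2 K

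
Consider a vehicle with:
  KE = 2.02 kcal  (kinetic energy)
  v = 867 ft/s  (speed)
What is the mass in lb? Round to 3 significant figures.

Rearranging KE = ½mv² for m: m = 2·KE/v².
KE = 2.02 kcal = 8452 J; v = 867 ft/s = 264.3 m/s.
m = 0.2420 kg
0.2420 kg × (1 lb / 0.4536 kg) = 0.5336 lb

0.534 lb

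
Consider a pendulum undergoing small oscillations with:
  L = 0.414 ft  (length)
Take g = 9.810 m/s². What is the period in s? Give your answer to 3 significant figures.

Directly: T = 2π√(L/g).
L = 0.414 ft = 0.1262 m; g = 9.810 m/s².
T = 0.7126 s

0.713 s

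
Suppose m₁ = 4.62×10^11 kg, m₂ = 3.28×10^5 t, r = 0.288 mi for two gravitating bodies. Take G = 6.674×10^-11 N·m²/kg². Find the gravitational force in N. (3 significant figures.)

47100 N

F is given directly by: F = Gm₁m₂/r².
m₁ = 4.62×10^11 kg; m₂ = 3.28×10^5 t = 3.280×10^8 kg; r = 0.288 mi = 463.5 m; G = 6.674×10^-11 N·m²/kg².
F = 47078 N  (the unit combination reduces to kg·m/s² = N)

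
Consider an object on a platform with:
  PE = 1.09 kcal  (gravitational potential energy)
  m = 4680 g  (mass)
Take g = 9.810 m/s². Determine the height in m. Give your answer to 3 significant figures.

99.3 m

Rearranging: h = PE/(m·g).
PE = 1.09 kcal = 4561 J; m = 4680 g = 4.680 kg; g = 9.810 m/s².
h = 99.34 m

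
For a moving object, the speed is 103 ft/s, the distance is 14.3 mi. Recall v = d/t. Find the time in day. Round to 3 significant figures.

Solving v = d/t for t: t = d/v.
v = 103 ft/s = 31.39 m/s; d = 14.3 mi = 23014 m.
t = 733.0 s
733.0 s × (1 day / 86400 s) = 0.008484 day

0.00848 day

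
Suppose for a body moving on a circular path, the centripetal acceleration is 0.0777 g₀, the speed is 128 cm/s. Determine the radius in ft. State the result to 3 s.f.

Rearranging: r = v²/a.
a = 0.0777 g₀ = 0.7620 m/s²; v = 128 cm/s = 1.280 m/s.
r = 2.150 m
2.150 m × (1 ft / 0.3048 m) = 7.054 ft

7.05 ft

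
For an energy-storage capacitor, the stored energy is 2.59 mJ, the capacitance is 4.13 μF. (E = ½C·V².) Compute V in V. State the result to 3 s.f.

Rearranging E = ½C·V² for V: V = √(2E/C).
E = 2.59 mJ = 0.002590 J; C = 4.13 μF = 4.130×10^-6 F.
V = 35.42 V

35.4 V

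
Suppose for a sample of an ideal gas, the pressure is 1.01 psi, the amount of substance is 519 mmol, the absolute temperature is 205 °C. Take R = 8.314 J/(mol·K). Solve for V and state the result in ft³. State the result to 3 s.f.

10.5 ft³

From the ideal-gas law: V = nRT/P.
P = 1.01 psi = 6964 Pa; n = 519 mmol = 0.5190 mol; T = 205 °C = 478.1 K; R = 8.314 J/(mol·K).
V = 0.2963 m³
0.2963 m³ × (1 ft³ / 0.02832 m³) = 10.46 ft³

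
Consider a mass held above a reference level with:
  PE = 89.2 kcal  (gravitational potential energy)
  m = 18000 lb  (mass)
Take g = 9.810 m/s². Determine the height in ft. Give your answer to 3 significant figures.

15.3 ft

Solving PE = m·g·h for h: h = PE/(m·g).
PE = 89.2 kcal = 3.732×10^5 J; m = 18000 lb = 8165 kg; g = 9.810 m/s².
h = 4.660 m
4.660 m × (1 ft / 0.3048 m) = 15.29 ft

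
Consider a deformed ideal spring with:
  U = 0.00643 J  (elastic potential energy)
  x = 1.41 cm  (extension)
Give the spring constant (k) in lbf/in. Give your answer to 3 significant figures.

Rearranging U = ½k·x² for k: k = 2U/x².
U = 0.00643 J; x = 1.41 cm = 0.01410 m.
k = 64.68 N/m
64.68 N/m × (1 lbf/in / 175.1 N/m) = 0.3694 lbf/in

0.369 lbf/in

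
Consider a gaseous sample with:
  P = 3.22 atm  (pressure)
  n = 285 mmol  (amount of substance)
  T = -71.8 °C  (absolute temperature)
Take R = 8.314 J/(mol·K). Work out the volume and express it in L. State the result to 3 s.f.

1.46 L

From the ideal-gas law: V = nRT/P.
P = 3.22 atm = 3.263×10^5 Pa; n = 285 mmol = 0.2850 mol; T = -71.8 °C = 201.3 K; R = 8.314 J/(mol·K).
V = 0.001462 m³
0.001462 m³ × (1 L / 0.001000 m³) = 1.462 L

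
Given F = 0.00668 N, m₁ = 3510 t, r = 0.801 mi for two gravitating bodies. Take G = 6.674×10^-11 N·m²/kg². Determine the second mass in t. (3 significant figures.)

From Newton's law of gravitation: m₂ = F·r²/(G·m₁).
F = 0.00668 N; m₁ = 3510 t = 3.510×10^6 kg; r = 0.801 mi = 1289 m; G = 6.674×10^-11 N·m²/kg².
m₂ = 4.739×10^7 kg
4.739×10^7 kg × (1 t / 1000 kg) = 47386 t

47400 t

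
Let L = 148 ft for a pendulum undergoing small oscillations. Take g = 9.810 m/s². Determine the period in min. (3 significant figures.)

0.225 min

T is given directly by: T = 2π√(L/g).
L = 148 ft = 45.11 m; g = 9.810 m/s².
T = 13.47 s
13.47 s × (1 min / 60.00 s) = 0.2246 min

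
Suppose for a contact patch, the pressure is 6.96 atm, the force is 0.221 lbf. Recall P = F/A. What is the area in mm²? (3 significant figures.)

1.39 mm²

Rearranging: A = F/P.
P = 6.96 atm = 7.052×10^5 Pa; F = 0.221 lbf = 0.9831 N.
A = 1.394×10^-6 m²
1.394×10^-6 m² × (1 mm² / 1.000×10^-6 m²) = 1.394 mm²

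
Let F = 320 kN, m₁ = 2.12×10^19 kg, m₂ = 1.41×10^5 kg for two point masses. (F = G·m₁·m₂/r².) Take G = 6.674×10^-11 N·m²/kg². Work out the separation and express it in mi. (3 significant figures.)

15.5 mi

From Newton's law of gravitation: r = √(G·m₁m₂/F).
F = 320 kN = 3.200×10^5 N; m₁ = 2.12×10^19 kg; m₂ = 1.41×10^5 kg; G = 6.674×10^-11 N·m²/kg².
r = 24969 m
24969 m × (1 mi / 1609 m) = 15.51 mi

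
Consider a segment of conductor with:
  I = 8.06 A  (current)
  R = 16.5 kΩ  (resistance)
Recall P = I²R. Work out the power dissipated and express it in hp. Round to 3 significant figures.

Directly: P = I²R.
I = 8.06 A; R = 16.5 kΩ = 16500 Ω.
P = 1.072×10^6 W
1.072×10^6 W × (1 hp / 745.7 W) = 1437 hp

1440 hp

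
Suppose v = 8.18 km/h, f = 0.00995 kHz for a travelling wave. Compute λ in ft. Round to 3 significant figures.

Rearranging: λ = v/f.
v = 8.18 km/h = 2.272 m/s; f = 0.00995 kHz = 9.950 Hz.
λ = 0.2284 m
0.2284 m × (1 ft / 0.3048 m) = 0.7492 ft

0.749 ft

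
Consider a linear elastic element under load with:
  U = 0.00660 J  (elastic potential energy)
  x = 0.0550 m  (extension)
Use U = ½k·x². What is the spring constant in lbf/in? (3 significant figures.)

0.0249 lbf/in

Rearranging U = ½k·x² for k: k = 2U/x².
U = 0.00660 J; x = 0.0550 m.
k = 4.364 N/m
4.364 N/m × (1 lbf/in / 175.1 N/m) = 0.02492 lbf/in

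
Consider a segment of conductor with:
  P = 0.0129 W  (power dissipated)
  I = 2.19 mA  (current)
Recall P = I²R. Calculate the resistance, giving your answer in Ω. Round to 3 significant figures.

2690 Ω

Rearranging: R = P/I².
P = 0.0129 W; I = 2.19 mA = 0.002190 A.
R = 2690 Ω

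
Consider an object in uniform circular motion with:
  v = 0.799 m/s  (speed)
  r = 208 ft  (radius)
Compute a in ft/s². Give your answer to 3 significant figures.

Directly: a = v²/r.
v = 0.799 m/s; r = 208 ft = 63.40 m.
a = 0.01007 m/s²
0.01007 m/s² × (1 ft/s² / 0.3048 m/s²) = 0.03304 ft/s²

0.0330 ft/s²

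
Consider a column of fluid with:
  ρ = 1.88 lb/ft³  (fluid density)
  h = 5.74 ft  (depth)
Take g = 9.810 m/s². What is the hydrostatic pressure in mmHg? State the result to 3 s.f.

P is given directly by: P = ρgh.
ρ = 1.88 lb/ft³ = 30.11 kg/m³; h = 5.74 ft = 1.750 m; g = 9.810 m/s².
P = 516.9 Pa
516.9 Pa × (1 mmHg / 133.3 Pa) = 3.877 mmHg

3.88 mmHg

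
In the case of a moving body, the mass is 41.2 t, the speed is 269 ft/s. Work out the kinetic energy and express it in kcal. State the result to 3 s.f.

Directly: KE = ½mv².
m = 41.2 t = 41200 kg; v = 269 ft/s = 81.99 m/s.
KE = 1.385×10^8 J
1.385×10^8 J × (1 kcal / 4184 J) = 33099 kcal

33100 kcal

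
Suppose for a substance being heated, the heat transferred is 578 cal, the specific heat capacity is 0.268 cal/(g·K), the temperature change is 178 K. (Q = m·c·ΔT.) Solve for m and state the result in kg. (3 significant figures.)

0.0121 kg

Solving Q = m·c·ΔT for m: m = Q/(c·ΔT).
Q = 578 cal = 2418 J; c = 0.268 cal/(g·K) = 1121 J/(kg·K); ΔT = 178 K.
m = 0.01212 kg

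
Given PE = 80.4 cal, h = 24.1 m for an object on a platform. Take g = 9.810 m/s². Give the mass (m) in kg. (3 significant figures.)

1.42 kg

Solving PE = m·g·h for m: m = PE/(g·h).
PE = 80.4 cal = 336.4 J; h = 24.1 m; g = 9.810 m/s².
m = 1.423 kg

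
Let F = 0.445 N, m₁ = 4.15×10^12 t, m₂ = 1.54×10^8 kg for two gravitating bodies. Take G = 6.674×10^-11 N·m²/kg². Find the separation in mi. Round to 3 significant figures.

From Newton's law of gravitation: r = √(G·m₁m₂/F).
F = 0.445 N; m₁ = 4.15×10^12 t = 4.150×10^15 kg; m₂ = 1.54×10^8 kg; G = 6.674×10^-11 N·m²/kg².
r = 9.790×10^6 m
9.790×10^6 m × (1 mi / 1609 m) = 6083 mi

6080 mi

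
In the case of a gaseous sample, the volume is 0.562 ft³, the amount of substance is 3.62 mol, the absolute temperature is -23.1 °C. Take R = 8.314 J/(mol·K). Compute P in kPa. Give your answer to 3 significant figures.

473 kPa

From the ideal-gas law: P = nRT/V.
V = 0.562 ft³ = 0.01591 m³; n = 3.62 mol; T = -23.1 °C = 250.0 K; R = 8.314 J/(mol·K).
P = 4.729×10^5 Pa
4.729×10^5 Pa × (1 kPa / 1000 Pa) = 472.9 kPa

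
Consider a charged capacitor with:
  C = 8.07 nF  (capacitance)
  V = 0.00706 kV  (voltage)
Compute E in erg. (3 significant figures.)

Directly: E = ½CV².
C = 8.07 nF = 8.070×10^-9 F; V = 0.00706 kV = 7.060 V.
E = 2.011×10^-7 J  (the unit combination reduces to kg·m²/s² = J)
2.011×10^-7 J × (1 erg / 1.000×10^-7 J) = 2.011 erg

2.01 erg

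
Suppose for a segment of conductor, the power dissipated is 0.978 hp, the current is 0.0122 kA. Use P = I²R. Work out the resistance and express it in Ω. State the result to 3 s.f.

4.90 Ω

Solving P = I²R for R: R = P/I².
P = 0.978 hp = 729.3 W; I = 0.0122 kA = 12.20 A.
R = 4.900 Ω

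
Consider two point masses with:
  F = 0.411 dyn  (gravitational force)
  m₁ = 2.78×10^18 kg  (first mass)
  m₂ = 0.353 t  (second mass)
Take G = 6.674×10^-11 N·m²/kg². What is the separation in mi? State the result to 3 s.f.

78400 mi

Rearranging F = G·m₁·m₂/r² for r: r = √(G·m₁m₂/F).
F = 0.411 dyn = 4.110×10^-6 N; m₁ = 2.78×10^18 kg; m₂ = 0.353 t = 353.0 kg; G = 6.674×10^-11 N·m²/kg².
r = 1.262×10^8 m
1.262×10^8 m × (1 mi / 1609 m) = 78439 mi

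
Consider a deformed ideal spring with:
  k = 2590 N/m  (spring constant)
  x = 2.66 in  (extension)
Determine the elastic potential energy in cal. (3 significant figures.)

U is given directly by: U = ½kx².
k = 2590 N/m; x = 2.66 in = 0.06756 m.
U = 5.912 J
5.912 J × (1 cal / 4.184 J) = 1.413 cal

1.41 cal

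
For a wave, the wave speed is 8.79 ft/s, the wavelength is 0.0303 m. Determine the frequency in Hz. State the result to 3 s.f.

88.4 Hz

Rearranging: f = v/λ.
v = 8.79 ft/s = 2.679 m/s; λ = 0.0303 m.
f = 88.42 Hz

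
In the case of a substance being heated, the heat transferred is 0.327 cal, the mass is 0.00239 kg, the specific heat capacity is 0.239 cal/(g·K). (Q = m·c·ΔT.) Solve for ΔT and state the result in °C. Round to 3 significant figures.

Rearranging Q = m·c·ΔT for ΔT: ΔT = Q/(m·c).
Q = 0.327 cal = 1.368 J; m = 0.00239 kg; c = 0.239 cal/(g·K) = 1000.0 J/(kg·K).
ΔT = 0.5725 K
Since 1 °C = 1 K, 0.5725 °C.

0.572 °C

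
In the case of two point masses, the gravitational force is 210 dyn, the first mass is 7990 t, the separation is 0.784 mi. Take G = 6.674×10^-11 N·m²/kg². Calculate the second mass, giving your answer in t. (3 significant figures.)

Solving F = G·m₁·m₂/r² for m₂: m₂ = F·r²/(G·m₁).
F = 210 dyn = 0.002100 N; m₁ = 7990 t = 7.990×10^6 kg; r = 0.784 mi = 1262 m; G = 6.674×10^-11 N·m²/kg².
m₂ = 6.269×10^6 kg
6.269×10^6 kg × (1 t / 1000 kg) = 6269 t

6270 t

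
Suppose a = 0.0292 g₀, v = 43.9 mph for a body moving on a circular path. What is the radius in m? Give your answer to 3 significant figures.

1340 m

Rearranging: r = v²/a.
a = 0.0292 g₀ = 0.2864 m/s²; v = 43.9 mph = 19.63 m/s.
r = 1345 m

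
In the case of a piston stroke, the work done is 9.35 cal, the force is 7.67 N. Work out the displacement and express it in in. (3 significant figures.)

201 in

Solving W = F·d for d: d = W/F.
W = 9.35 cal = 39.12 J; F = 7.67 N.
d = 5.100 m
5.100 m × (1 in / 0.02540 m) = 200.8 in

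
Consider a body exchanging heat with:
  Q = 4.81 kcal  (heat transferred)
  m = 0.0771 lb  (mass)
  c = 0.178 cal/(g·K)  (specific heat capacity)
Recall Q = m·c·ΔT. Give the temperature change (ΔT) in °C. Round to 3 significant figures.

Solving Q = m·c·ΔT for ΔT: ΔT = Q/(m·c).
Q = 4.81 kcal = 20125 J; m = 0.0771 lb = 0.03497 kg; c = 0.178 cal/(g·K) = 744.8 J/(kg·K).
ΔT = 772.7 K
Since 1 °C = 1 K, 772.7 °C.

773 °C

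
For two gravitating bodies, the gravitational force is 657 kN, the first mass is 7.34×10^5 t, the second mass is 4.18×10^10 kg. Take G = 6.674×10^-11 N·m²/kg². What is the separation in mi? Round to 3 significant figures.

0.0347 mi

From Newton's law of gravitation: r = √(G·m₁m₂/F).
F = 657 kN = 6.570×10^5 N; m₁ = 7.34×10^5 t = 7.340×10^8 kg; m₂ = 4.18×10^10 kg; G = 6.674×10^-11 N·m²/kg².
r = 55.83 m
55.83 m × (1 mi / 1609 m) = 0.03469 mi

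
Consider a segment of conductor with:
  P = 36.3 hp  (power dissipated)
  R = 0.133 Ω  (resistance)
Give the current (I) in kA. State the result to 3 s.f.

Solving P = I²R for I: I = √(P/R).
P = 36.3 hp = 27069 W; R = 0.133 Ω.
I = 451.1 A
451.1 A × (1 kA / 1000 A) = 0.4511 kA

0.451 kA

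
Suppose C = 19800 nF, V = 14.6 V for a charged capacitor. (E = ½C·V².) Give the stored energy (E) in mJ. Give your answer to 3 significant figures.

Directly: E = ½CV².
C = 19800 nF = 1.980×10^-5 F; V = 14.6 V.
E = 0.002110 J
0.002110 J × (1 mJ / 0.001000 J) = 2.110 mJ

2.11 mJ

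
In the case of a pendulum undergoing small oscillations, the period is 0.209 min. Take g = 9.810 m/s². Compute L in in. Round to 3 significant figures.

1540 in

Rearranging T = 2π√(L/g) for L: L = g·(T/2π)².
T = 0.209 min = 12.54 s; g = 9.810 m/s².
L = 39.08 m
39.08 m × (1 in / 0.02540 m) = 1538 in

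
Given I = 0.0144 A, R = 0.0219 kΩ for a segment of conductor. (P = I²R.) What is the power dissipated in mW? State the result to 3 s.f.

4.54 mW

Directly: P = I²R.
I = 0.0144 A; R = 0.0219 kΩ = 21.90 Ω.
P = 0.004541 W
0.004541 W × (1 mW / 0.001000 W) = 4.541 mW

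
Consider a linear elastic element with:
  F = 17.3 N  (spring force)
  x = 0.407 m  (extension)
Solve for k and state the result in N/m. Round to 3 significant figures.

Rearranging F = k·x for k: k = F/x.
F = 17.3 N; x = 0.407 m.
k = 42.51 N/m

42.5 N/m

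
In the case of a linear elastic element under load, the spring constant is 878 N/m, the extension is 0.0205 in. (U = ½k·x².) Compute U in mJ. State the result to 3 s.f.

Directly: U = ½kx².
k = 878 N/m; x = 0.0205 in = 5.207×10^-4 m.
U = 1.190×10^-4 J  (the unit combination reduces to kg·m²/s² = J)
1.190×10^-4 J × (1 mJ / 0.001000 J) = 0.1190 mJ

0.119 mJ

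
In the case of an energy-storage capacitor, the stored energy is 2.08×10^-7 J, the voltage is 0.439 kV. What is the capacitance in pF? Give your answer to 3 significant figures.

Solving E = ½C·V² for C: C = 2E/V².
E = 2.08×10^-7 J; V = 0.439 kV = 439.0 V.
C = 2.159×10^-12 F
2.159×10^-12 F × (1 pF / 1.000×10^-12 F) = 2.159 pF

2.16 pF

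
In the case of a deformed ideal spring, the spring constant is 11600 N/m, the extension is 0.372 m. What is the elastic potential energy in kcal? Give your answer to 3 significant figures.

Directly: U = ½kx².
k = 11600 N/m; x = 0.372 m.
U = 802.6 J
802.6 J × (1 kcal / 4184 J) = 0.1918 kcal

0.192 kcal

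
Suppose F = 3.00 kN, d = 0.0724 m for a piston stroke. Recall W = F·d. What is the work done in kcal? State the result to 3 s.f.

0.0519 kcal

Directly: W = F·d.
F = 3.00 kN = 3000 N; d = 0.0724 m.
W = 217.2 J  (the unit combination reduces to kg·m²/s² = J)
217.2 J × (1 kcal / 4184 J) = 0.05191 kcal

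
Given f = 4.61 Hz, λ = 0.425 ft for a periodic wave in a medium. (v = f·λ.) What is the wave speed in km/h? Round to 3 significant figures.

2.15 km/h

v is given directly by: v = fλ.
f = 4.61 Hz; λ = 0.425 ft = 0.1295 m.
v = 0.5972 m/s
0.5972 m/s × (1 km/h / 0.2778 m/s) = 2.150 km/h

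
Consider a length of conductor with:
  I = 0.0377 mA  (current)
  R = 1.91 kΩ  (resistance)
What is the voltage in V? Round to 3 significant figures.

0.0720 V

V is given directly by: V = IR.
I = 0.0377 mA = 3.770×10^-5 A; R = 1.91 kΩ = 1910 Ω.
V = 0.07201 V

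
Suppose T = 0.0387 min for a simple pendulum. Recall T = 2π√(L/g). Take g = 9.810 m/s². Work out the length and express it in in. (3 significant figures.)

52.7 in

Rearranging: L = g·(T/2π)².
T = 0.0387 min = 2.322 s; g = 9.810 m/s².
L = 1.340 m
1.340 m × (1 in / 0.02540 m) = 52.75 in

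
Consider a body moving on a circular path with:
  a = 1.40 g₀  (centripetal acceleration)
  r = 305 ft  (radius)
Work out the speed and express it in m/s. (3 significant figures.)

35.7 m/s

Rearranging a = v²/r for v: v = √(a·r).
a = 1.40 g₀ = 13.73 m/s²; r = 305 ft = 92.96 m.
v = 35.73 m/s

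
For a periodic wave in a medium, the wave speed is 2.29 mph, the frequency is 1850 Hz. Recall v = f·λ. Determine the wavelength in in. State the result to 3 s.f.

0.0218 in

Rearranging v = f·λ for λ: λ = v/f.
v = 2.29 mph = 1.024 m/s; f = 1850 Hz.
λ = 5.534×10^-4 m
5.534×10^-4 m × (1 in / 0.02540 m) = 0.02179 in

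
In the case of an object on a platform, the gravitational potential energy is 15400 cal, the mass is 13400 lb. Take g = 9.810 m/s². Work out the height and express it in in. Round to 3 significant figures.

42.5 in

Rearranging: h = PE/(m·g).
PE = 15400 cal = 64434 J; m = 13400 lb = 6078 kg; g = 9.810 m/s².
h = 1.081 m
1.081 m × (1 in / 0.02540 m) = 42.54 in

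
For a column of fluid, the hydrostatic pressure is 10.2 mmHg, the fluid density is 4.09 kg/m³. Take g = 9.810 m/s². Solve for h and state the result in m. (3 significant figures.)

33.9 m

Rearranging P = ρ·g·h for h: h = P/(ρ·g).
P = 10.2 mmHg = 1360 Pa; ρ = 4.09 kg/m³; g = 9.810 m/s².
h = 33.89 m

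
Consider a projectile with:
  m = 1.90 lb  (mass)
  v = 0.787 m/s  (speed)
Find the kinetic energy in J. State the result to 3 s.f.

0.267 J

Directly: KE = ½mv².
m = 1.90 lb = 0.8618 kg; v = 0.787 m/s.
KE = 0.2669 J  (the unit combination reduces to kg·m²/s² = J)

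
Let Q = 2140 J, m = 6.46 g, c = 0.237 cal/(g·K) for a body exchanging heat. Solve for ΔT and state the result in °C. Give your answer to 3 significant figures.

Rearranging Q = m·c·ΔT for ΔT: ΔT = Q/(m·c).
Q = 2140 J; m = 6.46 g = 0.006460 kg; c = 0.237 cal/(g·K) = 991.6 J/(kg·K).
ΔT = 334.1 K
Since 1 °C = 1 K, 334.1 °C.

334 °C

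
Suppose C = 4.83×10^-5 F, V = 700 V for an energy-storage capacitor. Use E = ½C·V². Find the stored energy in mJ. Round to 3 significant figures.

11800 mJ

E is given directly by: E = ½CV².
C = 4.83×10^-5 F; V = 700 V.
E = 11.83 J
11.83 J × (1 mJ / 0.001000 J) = 11834 mJ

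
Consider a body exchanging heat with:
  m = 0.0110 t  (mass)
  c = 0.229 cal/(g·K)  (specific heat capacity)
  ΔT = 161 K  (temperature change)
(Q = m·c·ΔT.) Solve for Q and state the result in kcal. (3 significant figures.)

Q is given directly by: Q = mcΔT.
m = 0.0110 t = 11.00 kg; c = 0.229 cal/(g·K) = 958.1 J/(kg·K); ΔT = 161 K.
Q = 1.697×10^6 J  (the unit combination reduces to kg·m²/s² = J)
1.697×10^6 J × (1 kcal / 4184 J) = 405.6 kcal

406 kcal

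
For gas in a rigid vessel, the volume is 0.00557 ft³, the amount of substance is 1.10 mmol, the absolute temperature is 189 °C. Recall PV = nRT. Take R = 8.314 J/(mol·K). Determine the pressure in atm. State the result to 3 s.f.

Directly: P = nRT/V.
V = 0.00557 ft³ = 1.577×10^-4 m³; n = 1.10 mmol = 0.001100 mol; T = 189 °C = 462.1 K; R = 8.314 J/(mol·K).
P = 26797 Pa  (the unit combination reduces to kg/(m·s²) = Pa)
26797 Pa × (1 atm / 1.013×10^5 Pa) = 0.2645 atm

0.264 atm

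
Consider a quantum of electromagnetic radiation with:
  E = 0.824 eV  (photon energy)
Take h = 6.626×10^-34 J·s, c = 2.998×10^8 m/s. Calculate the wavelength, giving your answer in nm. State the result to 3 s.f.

1500 nm

Solving E = h·c/λ for λ: λ = hc/E.
E = 0.824 eV = 1.320×10^-19 J; h = 6.626×10^-34 J·s; c = 2.998×10^8 m/s.
λ = 1.505×10^-6 m
1.505×10^-6 m × (1 nm / 1.000×10^-9 m) = 1505 nm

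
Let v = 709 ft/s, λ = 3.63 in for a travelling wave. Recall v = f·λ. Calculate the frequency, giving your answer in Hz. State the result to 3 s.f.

2340 Hz

Solving v = f·λ for f: f = v/λ.
v = 709 ft/s = 216.1 m/s; λ = 3.63 in = 0.09220 m.
f = 2344 Hz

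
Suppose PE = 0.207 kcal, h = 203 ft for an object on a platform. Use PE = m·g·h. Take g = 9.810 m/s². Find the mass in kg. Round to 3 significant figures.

1.43 kg

Rearranging: m = PE/(g·h).
PE = 0.207 kcal = 866.1 J; h = 203 ft = 61.87 m; g = 9.810 m/s².
m = 1.427 kg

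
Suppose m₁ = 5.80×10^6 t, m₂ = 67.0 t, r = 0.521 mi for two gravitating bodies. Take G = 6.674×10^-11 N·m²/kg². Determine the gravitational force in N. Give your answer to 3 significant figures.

Directly: F = Gm₁m₂/r².
m₁ = 5.80×10^6 t = 5.800×10^9 kg; m₂ = 67.0 t = 67000 kg; r = 0.521 mi = 838.5 m; G = 6.674×10^-11 N·m²/kg².
F = 0.03689 N  (the unit combination reduces to kg·m/s² = N)

0.0369 N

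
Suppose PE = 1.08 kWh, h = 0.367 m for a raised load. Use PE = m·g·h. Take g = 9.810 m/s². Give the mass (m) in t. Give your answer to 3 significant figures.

Solving PE = m·g·h for m: m = PE/(g·h).
PE = 1.08 kWh = 3.888×10^6 J; h = 0.367 m; g = 9.810 m/s².
m = 1.080×10^6 kg
1.080×10^6 kg × (1 t / 1000 kg) = 1080 t

1080 t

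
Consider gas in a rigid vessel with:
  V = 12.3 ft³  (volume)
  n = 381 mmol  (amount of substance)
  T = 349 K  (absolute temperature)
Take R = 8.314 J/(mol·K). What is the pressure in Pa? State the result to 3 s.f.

3170 Pa

From the ideal-gas law: P = nRT/V.
V = 12.3 ft³ = 0.3483 m³; n = 381 mmol = 0.3810 mol; T = 349 K; R = 8.314 J/(mol·K).
P = 3174 Pa  (the unit combination reduces to kg/(m·s²) = Pa)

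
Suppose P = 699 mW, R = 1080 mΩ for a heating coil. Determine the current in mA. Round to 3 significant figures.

Rearranging P = I²R for I: I = √(P/R).
P = 699 mW = 0.6990 W; R = 1080 mΩ = 1.080 Ω.
I = 0.8045 A
0.8045 A × (1 mA / 0.001000 A) = 804.5 mA

805 mA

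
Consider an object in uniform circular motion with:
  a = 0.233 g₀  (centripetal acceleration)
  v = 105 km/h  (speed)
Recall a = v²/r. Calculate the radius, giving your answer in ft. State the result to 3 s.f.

1220 ft

Solving a = v²/r for r: r = v²/a.
a = 0.233 g₀ = 2.285 m/s²; v = 105 km/h = 29.17 m/s.
r = 372.3 m
372.3 m × (1 ft / 0.3048 m) = 1221 ft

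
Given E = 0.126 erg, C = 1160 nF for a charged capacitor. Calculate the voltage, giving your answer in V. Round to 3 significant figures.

0.147 V

Rearranging E = ½C·V² for V: V = √(2E/C).
E = 0.126 erg = 1.260×10^-8 J; C = 1160 nF = 1.160×10^-6 F.
V = 0.1474 V  (the unit combination reduces to kg·m²/(A·s³) = V)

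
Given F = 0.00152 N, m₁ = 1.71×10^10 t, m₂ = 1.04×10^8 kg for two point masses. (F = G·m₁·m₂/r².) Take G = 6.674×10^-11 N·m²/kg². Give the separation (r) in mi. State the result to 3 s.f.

From Newton's law of gravitation: r = √(G·m₁m₂/F).
F = 0.00152 N; m₁ = 1.71×10^10 t = 1.710×10^13 kg; m₂ = 1.04×10^8 kg; G = 6.674×10^-11 N·m²/kg².
r = 8.837×10^6 m
8.837×10^6 m × (1 mi / 1609 m) = 5491 mi

5490 mi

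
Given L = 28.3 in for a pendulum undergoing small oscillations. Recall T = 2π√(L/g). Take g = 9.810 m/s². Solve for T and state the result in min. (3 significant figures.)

Directly: T = 2π√(L/g).
L = 28.3 in = 0.7188 m; g = 9.810 m/s².
T = 1.701 s
1.701 s × (1 min / 60.00 s) = 0.02835 min

0.0283 min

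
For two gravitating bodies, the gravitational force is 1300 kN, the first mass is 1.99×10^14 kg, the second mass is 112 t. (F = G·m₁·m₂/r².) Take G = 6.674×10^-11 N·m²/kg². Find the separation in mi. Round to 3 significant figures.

0.0210 mi

Rearranging F = G·m₁·m₂/r² for r: r = √(G·m₁m₂/F).
F = 1300 kN = 1.300×10^6 N; m₁ = 1.99×10^14 kg; m₂ = 112 t = 1.120×10^5 kg; G = 6.674×10^-11 N·m²/kg².
r = 33.83 m
33.83 m × (1 mi / 1609 m) = 0.02102 mi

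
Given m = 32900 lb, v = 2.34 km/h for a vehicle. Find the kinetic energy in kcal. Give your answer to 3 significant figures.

KE is given directly by: KE = ½mv².
m = 32900 lb = 14923 kg; v = 2.34 km/h = 0.6500 m/s.
KE = 3153 J  (the unit combination reduces to kg·m²/s² = J)
3153 J × (1 kcal / 4184 J) = 0.7535 kcal

0.753 kcal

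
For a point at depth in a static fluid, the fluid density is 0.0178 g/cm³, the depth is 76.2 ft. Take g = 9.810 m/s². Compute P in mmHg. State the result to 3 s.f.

Directly: P = ρgh.
ρ = 0.0178 g/cm³ = 17.80 kg/m³; h = 76.2 ft = 23.23 m; g = 9.810 m/s².
P = 4056 Pa
4056 Pa × (1 mmHg / 133.3 Pa) = 30.42 mmHg

30.4 mmHg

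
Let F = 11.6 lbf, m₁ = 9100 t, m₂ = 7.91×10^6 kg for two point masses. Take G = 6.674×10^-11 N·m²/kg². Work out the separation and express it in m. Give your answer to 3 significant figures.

From Newton's law of gravitation: r = √(G·m₁m₂/F).
F = 11.6 lbf = 51.60 N; m₁ = 9100 t = 9.100×10^6 kg; m₂ = 7.91×10^6 kg; G = 6.674×10^-11 N·m²/kg².
r = 9.649 m

9.65 m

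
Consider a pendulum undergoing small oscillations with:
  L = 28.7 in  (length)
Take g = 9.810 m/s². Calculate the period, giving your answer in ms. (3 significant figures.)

1710 ms

Directly: T = 2π√(L/g).
L = 28.7 in = 0.7290 m; g = 9.810 m/s².
T = 1.713 s
1.713 s × (1 ms / 0.001000 s) = 1713 ms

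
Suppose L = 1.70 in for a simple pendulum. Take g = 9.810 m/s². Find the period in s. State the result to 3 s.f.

0.417 s

T is given directly by: T = 2π√(L/g).
L = 1.70 in = 0.04318 m; g = 9.810 m/s².
T = 0.4169 s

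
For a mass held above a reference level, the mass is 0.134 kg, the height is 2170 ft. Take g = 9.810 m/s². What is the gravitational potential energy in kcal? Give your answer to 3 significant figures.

PE is given directly by: PE = mgh.
m = 0.134 kg; h = 2170 ft = 661.4 m; g = 9.810 m/s².
PE = 869.5 J
869.5 J × (1 kcal / 4184 J) = 0.2078 kcal

0.208 kcal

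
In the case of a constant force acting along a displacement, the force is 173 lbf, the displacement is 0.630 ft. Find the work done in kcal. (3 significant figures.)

W is given directly by: W = F·d.
F = 173 lbf = 769.5 N; d = 0.630 ft = 0.1920 m.
W = 147.8 J  (the unit combination reduces to kg·m²/s² = J)
147.8 J × (1 kcal / 4184 J) = 0.03532 kcal

0.0353 kcal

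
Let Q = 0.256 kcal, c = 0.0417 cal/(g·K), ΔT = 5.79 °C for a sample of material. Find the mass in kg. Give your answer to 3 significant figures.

Rearranging Q = m·c·ΔT for m: m = Q/(c·ΔT).
Q = 0.256 kcal = 1071 J; c = 0.0417 cal/(g·K) = 174.5 J/(kg·K); ΔT = 5.79 °C = 5.790 K.
m = 1.060 kg

1.06 kg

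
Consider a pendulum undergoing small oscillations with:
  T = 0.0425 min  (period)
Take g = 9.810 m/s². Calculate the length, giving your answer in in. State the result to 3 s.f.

Solving T = 2π√(L/g) for L: L = g·(T/2π)².
T = 0.0425 min = 2.550 s; g = 9.810 m/s².
L = 1.616 m
1.616 m × (1 in / 0.02540 m) = 63.61 in

63.6 in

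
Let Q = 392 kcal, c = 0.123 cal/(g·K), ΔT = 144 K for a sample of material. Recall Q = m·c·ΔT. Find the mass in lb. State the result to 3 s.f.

48.8 lb

Rearranging: m = Q/(c·ΔT).
Q = 392 kcal = 1.640×10^6 J; c = 0.123 cal/(g·K) = 514.6 J/(kg·K); ΔT = 144 K.
m = 22.13 kg
22.13 kg × (1 lb / 0.4536 kg) = 48.79 lb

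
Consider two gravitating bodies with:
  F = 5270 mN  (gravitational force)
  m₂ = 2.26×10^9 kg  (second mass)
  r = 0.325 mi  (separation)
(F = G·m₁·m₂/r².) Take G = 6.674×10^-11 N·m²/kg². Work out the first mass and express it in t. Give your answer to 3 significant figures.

Rearranging: m₁ = F·r²/(G·m₂).
F = 5270 mN = 5.270 N; m₂ = 2.26×10^9 kg; r = 0.325 mi = 523.0 m; G = 6.674×10^-11 N·m²/kg².
m₁ = 9.558×10^6 kg
9.558×10^6 kg × (1 t / 1000 kg) = 9558 t

9560 t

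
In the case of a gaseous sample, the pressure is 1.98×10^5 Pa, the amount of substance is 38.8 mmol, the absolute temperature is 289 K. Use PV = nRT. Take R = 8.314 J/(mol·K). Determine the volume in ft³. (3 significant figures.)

Rearranging PV = nRT for V: V = nRT/P.
P = 1.98×10^5 Pa; n = 38.8 mmol = 0.03880 mol; T = 289 K; R = 8.314 J/(mol·K).
V = 4.708×10^-4 m³
4.708×10^-4 m³ × (1 ft³ / 0.02832 m³) = 0.01663 ft³

0.0166 ft³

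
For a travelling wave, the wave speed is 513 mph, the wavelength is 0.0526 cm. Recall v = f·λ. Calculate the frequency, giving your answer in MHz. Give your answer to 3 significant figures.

0.436 MHz

Solving v = f·λ for f: f = v/λ.
v = 513 mph = 229.3 m/s; λ = 0.0526 cm = 5.260×10^-4 m.
f = 4.360×10^5 Hz
4.360×10^5 Hz × (1 MHz / 1.000×10^6 Hz) = 0.4360 MHz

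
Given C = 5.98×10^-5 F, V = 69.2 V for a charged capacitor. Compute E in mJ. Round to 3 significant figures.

143 mJ

E is given directly by: E = ½CV².
C = 5.98×10^-5 F; V = 69.2 V.
E = 0.1432 J
0.1432 J × (1 mJ / 0.001000 J) = 143.2 mJ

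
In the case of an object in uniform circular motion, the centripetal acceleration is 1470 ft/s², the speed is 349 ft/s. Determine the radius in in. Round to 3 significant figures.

Rearranging a = v²/r for r: r = v²/a.
a = 1470 ft/s² = 448.1 m/s²; v = 349 ft/s = 106.4 m/s.
r = 25.26 m
25.26 m × (1 in / 0.02540 m) = 994.3 in

994 in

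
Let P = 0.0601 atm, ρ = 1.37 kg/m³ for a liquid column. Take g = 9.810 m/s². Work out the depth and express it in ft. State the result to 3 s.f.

1490 ft

Solving P = ρ·g·h for h: h = P/(ρ·g).
P = 0.0601 atm = 6090 Pa; ρ = 1.37 kg/m³; g = 9.810 m/s².
h = 453.1 m
453.1 m × (1 ft / 0.3048 m) = 1487 ft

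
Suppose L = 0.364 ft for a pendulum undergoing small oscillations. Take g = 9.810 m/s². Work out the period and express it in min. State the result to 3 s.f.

0.0111 min

Directly: T = 2π√(L/g).
L = 0.364 ft = 0.1109 m; g = 9.810 m/s².
T = 0.6682 s
0.6682 s × (1 min / 60.00 s) = 0.01114 min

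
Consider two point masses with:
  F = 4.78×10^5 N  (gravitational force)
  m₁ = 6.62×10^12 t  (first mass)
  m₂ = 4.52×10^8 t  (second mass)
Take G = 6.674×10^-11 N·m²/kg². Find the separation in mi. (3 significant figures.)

From Newton's law of gravitation: r = √(G·m₁m₂/F).
F = 4.78×10^5 N; m₁ = 6.62×10^12 t = 6.620×10^15 kg; m₂ = 4.52×10^8 t = 4.520×10^11 kg; G = 6.674×10^-11 N·m²/kg².
r = 6.464×10^5 m
6.464×10^5 m × (1 mi / 1609 m) = 401.6 mi

402 mi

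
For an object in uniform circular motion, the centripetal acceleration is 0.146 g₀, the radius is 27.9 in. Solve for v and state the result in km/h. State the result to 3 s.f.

Rearranging: v = √(a·r).
a = 0.146 g₀ = 1.432 m/s²; r = 27.9 in = 0.7087 m.
v = 1.007 m/s
1.007 m/s × (1 km/h / 0.2778 m/s) = 3.626 km/h

3.63 km/h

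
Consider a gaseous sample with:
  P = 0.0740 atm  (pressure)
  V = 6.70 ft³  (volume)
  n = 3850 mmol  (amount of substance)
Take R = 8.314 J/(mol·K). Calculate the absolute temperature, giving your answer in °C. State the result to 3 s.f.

-229 °C

From the ideal-gas law: T = PV/(nR).
P = 0.0740 atm = 7498 Pa; V = 6.70 ft³ = 0.1897 m³; n = 3850 mmol = 3.850 mol; R = 8.314 J/(mol·K).
T = 44.44 K
44.44 K − 273.15 = -228.7 °C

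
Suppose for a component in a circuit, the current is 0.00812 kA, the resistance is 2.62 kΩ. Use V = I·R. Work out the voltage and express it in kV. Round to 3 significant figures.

From Ohm's law: V = IR.
I = 0.00812 kA = 8.120 A; R = 2.62 kΩ = 2620 Ω.
V = 21274 V
21274 V × (1 kV / 1000 V) = 21.27 kV

21.3 kV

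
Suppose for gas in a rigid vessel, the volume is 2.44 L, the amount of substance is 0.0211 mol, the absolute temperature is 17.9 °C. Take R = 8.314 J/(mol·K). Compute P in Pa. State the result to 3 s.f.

From the ideal-gas law: P = nRT/V.
V = 2.44 L = 0.002440 m³; n = 0.0211 mol; T = 17.9 °C = 291.0 K; R = 8.314 J/(mol·K).
P = 20925 Pa

20900 Pa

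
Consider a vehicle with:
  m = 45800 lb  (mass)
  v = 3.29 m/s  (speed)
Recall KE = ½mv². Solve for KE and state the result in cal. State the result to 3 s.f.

KE is given directly by: KE = ½mv².
m = 45800 lb = 20775 kg; v = 3.29 m/s.
KE = 1.124×10^5 J  (the unit combination reduces to kg·m²/s² = J)
1.124×10^5 J × (1 cal / 4.184 J) = 26872 cal

26900 cal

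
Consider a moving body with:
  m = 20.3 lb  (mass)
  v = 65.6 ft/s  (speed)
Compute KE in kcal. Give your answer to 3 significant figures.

0.440 kcal

Directly: KE = ½mv².
m = 20.3 lb = 9.208 kg; v = 65.6 ft/s = 19.99 m/s.
KE = 1841 J
1841 J × (1 kcal / 4184 J) = 0.4399 kcal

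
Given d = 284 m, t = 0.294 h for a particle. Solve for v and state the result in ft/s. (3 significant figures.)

Directly: v = d/t.
d = 284 m; t = 0.294 h = 1058 s.
v = 0.2683 m/s
0.2683 m/s × (1 ft/s / 0.3048 m/s) = 0.8803 ft/s

0.880 ft/s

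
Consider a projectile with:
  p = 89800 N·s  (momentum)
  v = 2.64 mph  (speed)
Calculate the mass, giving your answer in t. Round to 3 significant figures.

Rearranging p = m·v for m: m = p/v.
p = 89800 N·s = 89800 kg·m/s; v = 2.64 mph = 1.180 m/s.
m = 76090 kg
76090 kg × (1 t / 1000 kg) = 76.09 t

76.1 t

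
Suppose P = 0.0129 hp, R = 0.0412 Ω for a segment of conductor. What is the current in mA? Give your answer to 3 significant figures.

15300 mA

Rearranging: I = √(P/R).
P = 0.0129 hp = 9.620 W; R = 0.0412 Ω.
I = 15.28 A
15.28 A × (1 mA / 0.001000 A) = 15280 mA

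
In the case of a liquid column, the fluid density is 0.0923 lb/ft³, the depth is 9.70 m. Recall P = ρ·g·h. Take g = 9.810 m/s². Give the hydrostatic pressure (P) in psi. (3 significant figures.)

P is given directly by: P = ρgh.
ρ = 0.0923 lb/ft³ = 1.479 kg/m³; h = 9.70 m; g = 9.810 m/s².
P = 140.7 Pa
140.7 Pa × (1 psi / 6895 Pa) = 0.02041 psi

0.0204 psi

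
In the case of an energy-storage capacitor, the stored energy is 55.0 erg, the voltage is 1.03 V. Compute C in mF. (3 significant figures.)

Solving E = ½C·V² for C: C = 2E/V².
E = 55.0 erg = 5.500×10^-6 J; V = 1.03 V.
C = 1.037×10^-5 F
1.037×10^-5 F × (1 mF / 0.001000 F) = 0.01037 mF

0.0104 mF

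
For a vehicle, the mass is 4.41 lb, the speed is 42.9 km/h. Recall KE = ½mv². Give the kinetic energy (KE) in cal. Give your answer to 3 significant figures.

Directly: KE = ½mv².
m = 4.41 lb = 2.000 kg; v = 42.9 km/h = 11.92 m/s.
KE = 142.0 J
142.0 J × (1 cal / 4.184 J) = 33.95 cal

33.9 cal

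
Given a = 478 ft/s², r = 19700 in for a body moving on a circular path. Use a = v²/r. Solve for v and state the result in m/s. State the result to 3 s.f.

270 m/s

Rearranging: v = √(a·r).
a = 478 ft/s² = 145.7 m/s²; r = 19700 in = 500.4 m.
v = 270.0 m/s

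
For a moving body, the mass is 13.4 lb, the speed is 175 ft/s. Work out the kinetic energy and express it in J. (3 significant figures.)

8650 J

KE is given directly by: KE = ½mv².
m = 13.4 lb = 6.078 kg; v = 175 ft/s = 53.34 m/s.
KE = 8647 J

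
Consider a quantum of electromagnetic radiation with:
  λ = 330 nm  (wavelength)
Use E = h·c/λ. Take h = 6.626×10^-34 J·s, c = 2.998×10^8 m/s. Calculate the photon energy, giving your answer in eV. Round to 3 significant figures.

3.76 eV

Directly: E = hc/λ.
λ = 330 nm = 3.300×10^-7 m; h = 6.626×10^-34 J·s; c = 2.998×10^8 m/s.
E = 6.020×10^-19 J  (the unit combination reduces to kg·m²/s² = J)
6.020×10^-19 J × (1 eV / 1.602×10^-19 J) = 3.757 eV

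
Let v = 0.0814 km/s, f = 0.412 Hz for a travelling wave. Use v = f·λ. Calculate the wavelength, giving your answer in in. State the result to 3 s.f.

Solving v = f·λ for λ: λ = v/f.
v = 0.0814 km/s = 81.40 m/s; f = 0.412 Hz.
λ = 197.6 m
197.6 m × (1 in / 0.02540 m) = 7778 in

7780 in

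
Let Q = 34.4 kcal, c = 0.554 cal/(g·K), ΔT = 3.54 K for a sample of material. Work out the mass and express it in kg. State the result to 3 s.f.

17.5 kg

Rearranging: m = Q/(c·ΔT).
Q = 34.4 kcal = 1.439×10^5 J; c = 0.554 cal/(g·K) = 2318 J/(kg·K); ΔT = 3.54 K.
m = 17.54 kg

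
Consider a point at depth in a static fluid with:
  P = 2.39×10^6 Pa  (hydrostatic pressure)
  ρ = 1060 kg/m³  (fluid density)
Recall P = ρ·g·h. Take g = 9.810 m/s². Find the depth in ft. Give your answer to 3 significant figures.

Rearranging: h = P/(ρ·g).
P = 2.39×10^6 Pa; ρ = 1060 kg/m³; g = 9.810 m/s².
h = 229.8 m
229.8 m × (1 ft / 0.3048 m) = 754.1 ft

754 ft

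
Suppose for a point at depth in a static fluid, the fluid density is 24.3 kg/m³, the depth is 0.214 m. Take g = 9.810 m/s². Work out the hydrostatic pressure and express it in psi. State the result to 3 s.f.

0.00740 psi

Directly: P = ρgh.
ρ = 24.3 kg/m³; h = 0.214 m; g = 9.810 m/s².
P = 51.01 Pa
51.01 Pa × (1 psi / 6895 Pa) = 0.007399 psi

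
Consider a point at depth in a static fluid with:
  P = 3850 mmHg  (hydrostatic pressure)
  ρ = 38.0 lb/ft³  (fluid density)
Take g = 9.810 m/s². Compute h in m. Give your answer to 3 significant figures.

86.0 m

Rearranging P = ρ·g·h for h: h = P/(ρ·g).
P = 3850 mmHg = 5.133×10^5 Pa; ρ = 38.0 lb/ft³ = 608.7 kg/m³; g = 9.810 m/s².
h = 85.96 m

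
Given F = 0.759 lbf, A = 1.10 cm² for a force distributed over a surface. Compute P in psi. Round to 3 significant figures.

4.45 psi

Directly: P = F/A.
F = 0.759 lbf = 3.376 N; A = 1.10 cm² = 1.100×10^-4 m².
P = 30693 Pa  (the unit combination reduces to kg/(m·s²) = Pa)
30693 Pa × (1 psi / 6895 Pa) = 4.452 psi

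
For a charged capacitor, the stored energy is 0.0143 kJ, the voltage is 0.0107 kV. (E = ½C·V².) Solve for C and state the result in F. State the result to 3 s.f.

Rearranging E = ½C·V² for C: C = 2E/V².
E = 0.0143 kJ = 14.30 J; V = 0.0107 kV = 10.70 V.
C = 0.2498 F

0.250 F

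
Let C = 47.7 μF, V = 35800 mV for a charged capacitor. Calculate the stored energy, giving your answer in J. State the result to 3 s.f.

0.0306 J

E is given directly by: E = ½CV².
C = 47.7 μF = 4.770×10^-5 F; V = 35800 mV = 35.80 V.
E = 0.03057 J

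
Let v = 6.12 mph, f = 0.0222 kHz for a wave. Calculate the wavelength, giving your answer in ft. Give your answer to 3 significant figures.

0.404 ft

Solving v = f·λ for λ: λ = v/f.
v = 6.12 mph = 2.736 m/s; f = 0.0222 kHz = 22.20 Hz.
λ = 0.1232 m
0.1232 m × (1 ft / 0.3048 m) = 0.4043 ft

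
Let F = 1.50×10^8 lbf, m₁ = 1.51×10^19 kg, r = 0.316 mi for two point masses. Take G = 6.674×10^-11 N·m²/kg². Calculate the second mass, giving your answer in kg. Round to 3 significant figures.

1.71×10^5 kg

Rearranging F = G·m₁·m₂/r² for m₂: m₂ = F·r²/(G·m₁).
F = 1.50×10^8 lbf = 6.672×10^8 N; m₁ = 1.51×10^19 kg; r = 0.316 mi = 508.6 m; G = 6.674×10^-11 N·m²/kg².
m₂ = 1.712×10^5 kg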